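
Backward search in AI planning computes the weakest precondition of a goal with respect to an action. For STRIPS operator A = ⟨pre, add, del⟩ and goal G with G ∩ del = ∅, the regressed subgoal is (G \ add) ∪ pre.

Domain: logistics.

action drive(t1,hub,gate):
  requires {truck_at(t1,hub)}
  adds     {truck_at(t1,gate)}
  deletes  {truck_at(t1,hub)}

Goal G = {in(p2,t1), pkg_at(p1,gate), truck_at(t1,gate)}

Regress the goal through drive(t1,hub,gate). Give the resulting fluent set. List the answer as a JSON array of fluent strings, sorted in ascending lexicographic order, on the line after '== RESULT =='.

Compute (G \ add) ∪ pre:
  G ∩ del = {}  (empty — regression defined)
  G \ add = {in(p2,t1), pkg_at(p1,gate), truck_at(t1,gate)} \ {truck_at(t1,gate)} = {in(p2,t1), pkg_at(p1,gate)}
  ∪ pre   = {in(p2,t1), pkg_at(p1,gate)} ∪ {truck_at(t1,hub)}
          = {in(p2,t1), pkg_at(p1,gate), truck_at(t1,hub)}

== RESULT ==
["in(p2,t1)", "pkg_at(p1,gate)", "truck_at(t1,hub)"]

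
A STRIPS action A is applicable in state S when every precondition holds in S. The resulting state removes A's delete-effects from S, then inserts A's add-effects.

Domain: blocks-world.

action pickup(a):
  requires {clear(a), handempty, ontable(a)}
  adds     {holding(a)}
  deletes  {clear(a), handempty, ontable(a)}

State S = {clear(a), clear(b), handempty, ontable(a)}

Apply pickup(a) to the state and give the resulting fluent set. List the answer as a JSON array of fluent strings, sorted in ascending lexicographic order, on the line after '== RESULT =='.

Compute (S \ del) ∪ add:
  pre ⊆ S: {clear(a), handempty, ontable(a)} ⊆ S  — applicable
  S \ del = {clear(b)}
  ∪ add   = {clear(b), holding(a)}

== RESULT ==
["clear(b)", "holding(a)"]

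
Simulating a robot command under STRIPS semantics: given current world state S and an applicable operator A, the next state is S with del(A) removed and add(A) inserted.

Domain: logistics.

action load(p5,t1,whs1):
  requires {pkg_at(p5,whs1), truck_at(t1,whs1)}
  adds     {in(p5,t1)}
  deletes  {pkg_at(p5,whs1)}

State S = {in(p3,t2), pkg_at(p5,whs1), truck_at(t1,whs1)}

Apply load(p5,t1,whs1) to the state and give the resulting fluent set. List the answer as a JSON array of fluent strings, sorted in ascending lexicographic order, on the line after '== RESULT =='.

Progress:
  pre ⊆ S: {pkg_at(p5,whs1), truck_at(t1,whs1)} ⊆ S  — applicable
  S \ del = {in(p3,t2), truck_at(t1,whs1)}
  ∪ add   = {in(p3,t2), in(p5,t1), truck_at(t1,whs1)}

== RESULT ==
["in(p3,t2)", "in(p5,t1)", "truck_at(t1,whs1)"]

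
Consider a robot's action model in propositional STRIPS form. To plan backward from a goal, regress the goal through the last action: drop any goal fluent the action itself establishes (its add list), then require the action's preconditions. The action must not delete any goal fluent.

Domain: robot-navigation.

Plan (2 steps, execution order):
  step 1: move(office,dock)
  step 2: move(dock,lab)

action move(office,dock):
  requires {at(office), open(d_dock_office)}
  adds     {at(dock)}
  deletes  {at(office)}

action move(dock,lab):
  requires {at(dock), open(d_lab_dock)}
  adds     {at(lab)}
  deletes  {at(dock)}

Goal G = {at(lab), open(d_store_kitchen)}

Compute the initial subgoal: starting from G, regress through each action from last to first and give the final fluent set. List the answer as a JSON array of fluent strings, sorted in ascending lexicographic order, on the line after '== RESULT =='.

Work backward from the goal:
  through step 2 (move(dock,lab)): drop {at(lab)}, keep {open(d_store_kitchen)}, require {at(dock), open(d_lab_dock)}
    → {at(dock), open(d_lab_dock), open(d_store_kitchen)}
  through step 1 (move(office,dock)): drop {at(dock)}, keep {open(d_lab_dock), open(d_store_kitchen)}, require {at(office), open(d_dock_office)}
    → {at(office), open(d_dock_office), open(d_lab_dock), open(d_store_kitchen)}

== RESULT ==
["at(office)", "open(d_dock_office)", "open(d_lab_dock)", "open(d_store_kitchen)"]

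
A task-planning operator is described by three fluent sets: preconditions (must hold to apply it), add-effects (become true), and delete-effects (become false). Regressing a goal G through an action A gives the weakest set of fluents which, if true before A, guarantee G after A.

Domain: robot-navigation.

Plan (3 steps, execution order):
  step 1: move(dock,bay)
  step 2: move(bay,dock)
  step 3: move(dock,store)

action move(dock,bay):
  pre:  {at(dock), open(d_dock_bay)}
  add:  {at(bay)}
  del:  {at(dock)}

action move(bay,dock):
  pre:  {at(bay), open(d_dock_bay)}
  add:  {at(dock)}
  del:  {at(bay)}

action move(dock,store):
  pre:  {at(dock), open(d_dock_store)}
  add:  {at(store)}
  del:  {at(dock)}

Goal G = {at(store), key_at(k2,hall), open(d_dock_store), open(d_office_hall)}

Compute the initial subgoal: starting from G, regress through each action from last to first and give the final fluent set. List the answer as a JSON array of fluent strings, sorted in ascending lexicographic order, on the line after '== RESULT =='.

Regress step by step:
  through step 3 (move(dock,store)): drop {at(store)}, keep {key_at(k2,hall), open(d_dock_store), open(d_office_hall)}, require {at(dock), open(d_dock_store)}
    → {at(dock), key_at(k2,hall), open(d_dock_store), open(d_office_hall)}
  through step 2 (move(bay,dock)): drop {at(dock)}, keep {key_at(k2,hall), open(d_dock_store), open(d_office_hall)}, require {at(bay), open(d_dock_bay)}
    → {at(bay), key_at(k2,hall), open(d_dock_bay), open(d_dock_store), open(d_office_hall)}
  through step 1 (move(dock,bay)): drop {at(bay)}, keep {key_at(k2,hall), open(d_dock_bay), open(d_dock_store), open(d_office_hall)}, require {at(dock), open(d_dock_bay)}
    → {at(dock), key_at(k2,hall), open(d_dock_bay), open(d_dock_store), open(d_office_hall)}

== RESULT ==
["at(dock)", "key_at(k2,hall)", "open(d_dock_bay)", "open(d_dock_store)", "open(d_office_hall)"]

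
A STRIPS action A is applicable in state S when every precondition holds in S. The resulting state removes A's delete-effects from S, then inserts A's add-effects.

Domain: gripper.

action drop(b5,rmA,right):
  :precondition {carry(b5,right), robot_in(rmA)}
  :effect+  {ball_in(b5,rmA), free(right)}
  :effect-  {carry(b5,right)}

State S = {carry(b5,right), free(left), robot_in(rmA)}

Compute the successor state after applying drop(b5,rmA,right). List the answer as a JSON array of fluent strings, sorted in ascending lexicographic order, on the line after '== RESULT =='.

Compute (S \ del) ∪ add:
  pre ⊆ S: {carry(b5,right), robot_in(rmA)} ⊆ S  — applicable
  S \ del = {free(left), robot_in(rmA)}
  ∪ add   = {ball_in(b5,rmA), free(left), free(right), robot_in(rmA)}

== RESULT ==
["ball_in(b5,rmA)", "free(left)", "free(right)", "robot_in(rmA)"]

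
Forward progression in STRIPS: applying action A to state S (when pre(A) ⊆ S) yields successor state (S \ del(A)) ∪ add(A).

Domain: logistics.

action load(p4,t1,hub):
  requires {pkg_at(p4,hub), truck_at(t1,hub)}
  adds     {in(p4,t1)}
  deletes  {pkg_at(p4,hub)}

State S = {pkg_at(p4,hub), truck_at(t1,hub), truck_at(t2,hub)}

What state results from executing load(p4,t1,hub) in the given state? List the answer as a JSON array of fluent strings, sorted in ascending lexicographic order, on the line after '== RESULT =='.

Progress:
  pre ⊆ S: {pkg_at(p4,hub), truck_at(t1,hub)} ⊆ S  — applicable
  S \ del = {truck_at(t1,hub), truck_at(t2,hub)}
  ∪ add   = {in(p4,t1), truck_at(t1,hub), truck_at(t2,hub)}

== RESULT ==
["in(p4,t1)", "truck_at(t1,hub)", "truck_at(t2,hub)"]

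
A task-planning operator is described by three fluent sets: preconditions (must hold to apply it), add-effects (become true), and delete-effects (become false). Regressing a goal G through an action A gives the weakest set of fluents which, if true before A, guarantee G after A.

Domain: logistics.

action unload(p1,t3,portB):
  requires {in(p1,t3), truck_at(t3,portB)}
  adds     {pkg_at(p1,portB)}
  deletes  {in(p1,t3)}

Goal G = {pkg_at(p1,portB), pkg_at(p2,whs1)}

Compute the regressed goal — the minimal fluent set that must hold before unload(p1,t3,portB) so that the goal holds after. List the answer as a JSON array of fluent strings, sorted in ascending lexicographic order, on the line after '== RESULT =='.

Regress:
  G ∩ del = {}  (empty — regression defined)
  G \ add = {pkg_at(p1,portB), pkg_at(p2,whs1)} \ {pkg_at(p1,portB)} = {pkg_at(p2,whs1)}
  ∪ pre   = {pkg_at(p2,whs1)} ∪ {in(p1,t3), truck_at(t3,portB)}
          = {in(p1,t3), pkg_at(p2,whs1), truck_at(t3,portB)}

== RESULT ==
["in(p1,t3)", "pkg_at(p2,whs1)", "truck_at(t3,portB)"]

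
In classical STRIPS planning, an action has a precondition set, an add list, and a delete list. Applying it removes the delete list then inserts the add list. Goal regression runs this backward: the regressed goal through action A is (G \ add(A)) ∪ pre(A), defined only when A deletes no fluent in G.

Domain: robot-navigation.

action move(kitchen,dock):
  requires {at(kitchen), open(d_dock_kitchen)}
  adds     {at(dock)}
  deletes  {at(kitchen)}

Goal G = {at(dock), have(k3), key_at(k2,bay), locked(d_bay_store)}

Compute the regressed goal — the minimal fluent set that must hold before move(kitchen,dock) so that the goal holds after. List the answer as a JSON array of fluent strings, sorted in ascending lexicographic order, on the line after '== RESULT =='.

Regress:
  G ∩ del = {}  (empty — regression defined)
  G \ add = {at(dock), have(k3), key_at(k2,bay), locked(d_bay_store)} \ {at(dock)} = {have(k3), key_at(k2,bay), locked(d_bay_store)}
  ∪ pre   = {have(k3), key_at(k2,bay), locked(d_bay_store)} ∪ {at(kitchen), open(d_dock_kitchen)}
          = {at(kitchen), have(k3), key_at(k2,bay), locked(d_bay_store), open(d_dock_kitchen)}

== RESULT ==
["at(kitchen)", "have(k3)", "key_at(k2,bay)", "locked(d_bay_store)", "open(d_dock_kitchen)"]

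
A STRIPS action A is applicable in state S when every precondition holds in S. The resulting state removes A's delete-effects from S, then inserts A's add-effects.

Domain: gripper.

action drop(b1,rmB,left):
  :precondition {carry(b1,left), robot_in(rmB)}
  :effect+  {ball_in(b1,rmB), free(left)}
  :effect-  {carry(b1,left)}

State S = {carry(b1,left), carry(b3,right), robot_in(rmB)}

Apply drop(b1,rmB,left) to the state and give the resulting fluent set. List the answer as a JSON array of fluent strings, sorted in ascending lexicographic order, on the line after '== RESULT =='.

Progress:
  pre ⊆ S: {carry(b1,left), robot_in(rmB)} ⊆ S  — applicable
  S \ del = {carry(b3,right), robot_in(rmB)}
  ∪ add   = {ball_in(b1,rmB), carry(b3,right), free(left), robot_in(rmB)}

== RESULT ==
["ball_in(b1,rmB)", "carry(b3,right)", "free(left)", "robot_in(rmB)"]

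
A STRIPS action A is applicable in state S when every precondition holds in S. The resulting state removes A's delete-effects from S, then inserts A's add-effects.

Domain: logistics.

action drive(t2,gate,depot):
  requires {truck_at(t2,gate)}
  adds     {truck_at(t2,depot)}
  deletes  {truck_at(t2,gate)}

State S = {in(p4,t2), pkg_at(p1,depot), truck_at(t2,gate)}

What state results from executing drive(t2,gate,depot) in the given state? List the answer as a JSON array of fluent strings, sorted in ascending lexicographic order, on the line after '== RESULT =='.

Compute (S \ del) ∪ add:
  pre ⊆ S: {truck_at(t2,gate)} ⊆ S  — applicable
  S \ del = {in(p4,t2), pkg_at(p1,depot)}
  ∪ add   = {in(p4,t2), pkg_at(p1,depot), truck_at(t2,depot)}

== RESULT ==
["in(p4,t2)", "pkg_at(p1,depot)", "truck_at(t2,depot)"]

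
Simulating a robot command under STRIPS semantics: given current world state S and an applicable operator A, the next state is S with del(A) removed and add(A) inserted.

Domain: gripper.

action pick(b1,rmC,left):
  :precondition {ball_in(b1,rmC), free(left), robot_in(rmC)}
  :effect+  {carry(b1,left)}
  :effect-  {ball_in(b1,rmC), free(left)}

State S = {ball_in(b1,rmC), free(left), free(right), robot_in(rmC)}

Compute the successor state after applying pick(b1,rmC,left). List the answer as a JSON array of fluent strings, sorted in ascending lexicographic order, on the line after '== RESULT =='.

Progress:
  pre ⊆ S: {ball_in(b1,rmC), free(left), robot_in(rmC)} ⊆ S  — applicable
  S \ del = {free(right), robot_in(rmC)}
  ∪ add   = {carry(b1,left), free(right), robot_in(rmC)}

== RESULT ==
["carry(b1,left)", "free(right)", "robot_in(rmC)"]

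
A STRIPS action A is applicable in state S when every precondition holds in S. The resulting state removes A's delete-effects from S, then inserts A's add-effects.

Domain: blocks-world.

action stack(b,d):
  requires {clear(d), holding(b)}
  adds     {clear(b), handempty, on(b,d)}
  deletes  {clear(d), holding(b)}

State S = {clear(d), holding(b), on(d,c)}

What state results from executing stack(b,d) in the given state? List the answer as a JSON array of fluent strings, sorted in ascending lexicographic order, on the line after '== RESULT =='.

Compute (S \ del) ∪ add:
  pre ⊆ S: {clear(d), holding(b)} ⊆ S  — applicable
  S \ del = {on(d,c)}
  ∪ add   = {clear(b), handempty, on(b,d), on(d,c)}

== RESULT ==
["clear(b)", "handempty", "on(b,d)", "on(d,c)"]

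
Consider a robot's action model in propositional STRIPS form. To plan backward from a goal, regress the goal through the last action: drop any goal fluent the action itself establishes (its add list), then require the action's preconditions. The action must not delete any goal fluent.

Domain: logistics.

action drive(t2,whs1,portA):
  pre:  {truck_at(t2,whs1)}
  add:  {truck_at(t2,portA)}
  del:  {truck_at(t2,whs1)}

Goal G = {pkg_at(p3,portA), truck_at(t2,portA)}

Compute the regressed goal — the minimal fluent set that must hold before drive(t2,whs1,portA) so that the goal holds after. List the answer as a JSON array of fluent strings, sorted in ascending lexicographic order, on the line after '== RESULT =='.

Compute (G \ add) ∪ pre:
  G ∩ del = {}  (empty — regression defined)
  G \ add = {pkg_at(p3,portA), truck_at(t2,portA)} \ {truck_at(t2,portA)} = {pkg_at(p3,portA)}
  ∪ pre   = {pkg_at(p3,portA)} ∪ {truck_at(t2,whs1)}
          = {pkg_at(p3,portA), truck_at(t2,whs1)}

== RESULT ==
["pkg_at(p3,portA)", "truck_at(t2,whs1)"]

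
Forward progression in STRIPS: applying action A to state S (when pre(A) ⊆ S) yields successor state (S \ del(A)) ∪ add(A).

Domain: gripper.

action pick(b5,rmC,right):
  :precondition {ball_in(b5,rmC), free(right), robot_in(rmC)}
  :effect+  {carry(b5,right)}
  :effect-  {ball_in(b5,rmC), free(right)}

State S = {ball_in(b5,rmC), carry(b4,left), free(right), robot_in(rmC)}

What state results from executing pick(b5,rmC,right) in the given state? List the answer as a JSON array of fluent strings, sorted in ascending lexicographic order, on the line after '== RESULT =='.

Compute (S \ del) ∪ add:
  pre ⊆ S: {ball_in(b5,rmC), free(right), robot_in(rmC)} ⊆ S  — applicable
  S \ del = {carry(b4,left), robot_in(rmC)}
  ∪ add   = {carry(b4,left), carry(b5,right), robot_in(rmC)}

== RESULT ==
["carry(b4,left)", "carry(b5,right)", "robot_in(rmC)"]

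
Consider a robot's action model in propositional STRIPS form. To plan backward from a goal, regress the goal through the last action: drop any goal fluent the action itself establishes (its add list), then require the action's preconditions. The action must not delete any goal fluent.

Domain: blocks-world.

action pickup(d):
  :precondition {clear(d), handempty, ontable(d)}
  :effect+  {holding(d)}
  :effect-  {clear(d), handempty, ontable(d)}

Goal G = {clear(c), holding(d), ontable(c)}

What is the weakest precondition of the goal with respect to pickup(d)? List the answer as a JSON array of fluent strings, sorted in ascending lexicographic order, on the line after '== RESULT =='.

Regress:
  G ∩ del = {}  (empty — regression defined)
  G \ add = {clear(c), holding(d), ontable(c)} \ {holding(d)} = {clear(c), ontable(c)}
  ∪ pre   = {clear(c), ontable(c)} ∪ {clear(d), handempty, ontable(d)}
          = {clear(c), clear(d), handempty, ontable(c), ontable(d)}

== RESULT ==
["clear(c)", "clear(d)", "handempty", "ontable(c)", "ontable(d)"]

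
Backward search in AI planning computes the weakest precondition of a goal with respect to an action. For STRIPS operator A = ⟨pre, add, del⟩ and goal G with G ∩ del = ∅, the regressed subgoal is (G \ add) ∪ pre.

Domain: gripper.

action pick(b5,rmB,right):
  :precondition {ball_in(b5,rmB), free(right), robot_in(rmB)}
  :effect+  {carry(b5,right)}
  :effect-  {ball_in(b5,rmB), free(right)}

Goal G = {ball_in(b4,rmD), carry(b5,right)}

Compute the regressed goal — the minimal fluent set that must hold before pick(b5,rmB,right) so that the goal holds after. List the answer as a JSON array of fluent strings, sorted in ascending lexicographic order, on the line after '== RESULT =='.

Compute (G \ add) ∪ pre:
  G ∩ del = {}  (empty — regression defined)
  G \ add = {ball_in(b4,rmD), carry(b5,right)} \ {carry(b5,right)} = {ball_in(b4,rmD)}
  ∪ pre   = {ball_in(b4,rmD)} ∪ {ball_in(b5,rmB), free(right), robot_in(rmB)}
          = {ball_in(b4,rmD), ball_in(b5,rmB), free(right), robot_in(rmB)}

== RESULT ==
["ball_in(b4,rmD)", "ball_in(b5,rmB)", "free(right)", "robot_in(rmB)"]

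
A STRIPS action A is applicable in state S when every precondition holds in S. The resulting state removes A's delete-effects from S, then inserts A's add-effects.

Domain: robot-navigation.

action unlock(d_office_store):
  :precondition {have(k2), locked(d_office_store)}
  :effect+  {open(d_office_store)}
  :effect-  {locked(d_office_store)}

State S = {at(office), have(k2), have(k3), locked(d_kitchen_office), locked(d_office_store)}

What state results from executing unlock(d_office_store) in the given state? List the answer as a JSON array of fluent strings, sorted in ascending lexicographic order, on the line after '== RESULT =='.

Compute (S \ del) ∪ add:
  pre ⊆ S: {have(k2), locked(d_office_store)} ⊆ S  — applicable
  S \ del = {at(office), have(k2), have(k3), locked(d_kitchen_office)}
  ∪ add   = {at(office), have(k2), have(k3), locked(d_kitchen_office), open(d_office_store)}

== RESULT ==
["at(office)", "have(k2)", "have(k3)", "locked(d_kitchen_office)", "open(d_office_store)"]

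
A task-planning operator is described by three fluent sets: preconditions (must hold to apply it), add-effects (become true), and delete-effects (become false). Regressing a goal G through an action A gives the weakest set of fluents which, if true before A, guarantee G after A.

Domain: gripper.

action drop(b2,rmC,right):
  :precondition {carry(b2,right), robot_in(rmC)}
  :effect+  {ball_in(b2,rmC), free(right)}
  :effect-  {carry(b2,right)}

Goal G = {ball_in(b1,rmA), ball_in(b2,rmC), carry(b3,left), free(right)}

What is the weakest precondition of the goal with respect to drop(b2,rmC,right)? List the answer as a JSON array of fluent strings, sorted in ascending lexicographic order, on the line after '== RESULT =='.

Regress:
  G ∩ del = {}  (empty — regression defined)
  G \ add = {ball_in(b1,rmA), ball_in(b2,rmC), carry(b3,left), free(right)} \ {ball_in(b2,rmC), free(right)} = {ball_in(b1,rmA), carry(b3,left)}
  ∪ pre   = {ball_in(b1,rmA), carry(b3,left)} ∪ {carry(b2,right), robot_in(rmC)}
          = {ball_in(b1,rmA), carry(b2,right), carry(b3,left), robot_in(rmC)}

== RESULT ==
["ball_in(b1,rmA)", "carry(b2,right)", "carry(b3,left)", "robot_in(rmC)"]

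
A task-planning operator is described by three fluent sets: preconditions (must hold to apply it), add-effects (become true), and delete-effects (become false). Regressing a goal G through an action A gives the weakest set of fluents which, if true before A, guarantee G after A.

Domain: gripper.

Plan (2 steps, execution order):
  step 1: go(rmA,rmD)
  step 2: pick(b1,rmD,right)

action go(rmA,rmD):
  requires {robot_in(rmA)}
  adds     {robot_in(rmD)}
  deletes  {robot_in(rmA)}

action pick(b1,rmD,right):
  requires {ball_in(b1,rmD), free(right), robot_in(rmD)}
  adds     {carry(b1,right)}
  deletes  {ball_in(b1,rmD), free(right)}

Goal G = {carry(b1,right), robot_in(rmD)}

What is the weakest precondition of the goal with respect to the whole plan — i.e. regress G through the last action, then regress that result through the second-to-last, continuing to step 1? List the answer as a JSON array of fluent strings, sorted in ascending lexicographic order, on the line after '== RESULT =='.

Regress step by step:
  through step 2 (pick(b1,rmD,right)): drop {carry(b1,right)}, keep {robot_in(rmD)}, require {ball_in(b1,rmD), free(right), robot_in(rmD)}
    → {ball_in(b1,rmD), free(right), robot_in(rmD)}
  through step 1 (go(rmA,rmD)): drop {robot_in(rmD)}, keep {ball_in(b1,rmD), free(right)}, require {robot_in(rmA)}
    → {ball_in(b1,rmD), free(right), robot_in(rmA)}

== RESULT ==
["ball_in(b1,rmD)", "free(right)", "robot_in(rmA)"]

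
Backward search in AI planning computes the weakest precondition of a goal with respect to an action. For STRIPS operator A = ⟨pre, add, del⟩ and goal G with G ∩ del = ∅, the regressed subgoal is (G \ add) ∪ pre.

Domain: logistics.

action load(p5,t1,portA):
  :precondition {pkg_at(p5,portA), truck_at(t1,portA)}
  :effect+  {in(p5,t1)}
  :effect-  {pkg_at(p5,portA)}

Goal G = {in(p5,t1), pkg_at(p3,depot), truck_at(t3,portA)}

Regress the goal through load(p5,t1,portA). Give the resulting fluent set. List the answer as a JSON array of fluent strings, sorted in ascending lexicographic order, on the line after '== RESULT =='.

Compute (G \ add) ∪ pre:
  G ∩ del = {}  (empty — regression defined)
  G \ add = {in(p5,t1), pkg_at(p3,depot), truck_at(t3,portA)} \ {in(p5,t1)} = {pkg_at(p3,depot), truck_at(t3,portA)}
  ∪ pre   = {pkg_at(p3,depot), truck_at(t3,portA)} ∪ {pkg_at(p5,portA), truck_at(t1,portA)}
          = {pkg_at(p3,depot), pkg_at(p5,portA), truck_at(t1,portA), truck_at(t3,portA)}

== RESULT ==
["pkg_at(p3,depot)", "pkg_at(p5,portA)", "truck_at(t1,portA)", "truck_at(t3,portA)"]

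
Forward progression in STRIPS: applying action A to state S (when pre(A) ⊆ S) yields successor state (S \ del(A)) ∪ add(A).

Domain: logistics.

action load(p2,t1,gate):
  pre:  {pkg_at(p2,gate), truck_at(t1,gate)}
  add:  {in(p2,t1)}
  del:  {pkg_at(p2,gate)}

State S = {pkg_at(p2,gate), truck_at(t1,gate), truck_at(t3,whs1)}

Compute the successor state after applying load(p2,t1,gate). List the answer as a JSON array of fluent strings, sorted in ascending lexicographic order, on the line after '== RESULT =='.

Compute (S \ del) ∪ add:
  pre ⊆ S: {pkg_at(p2,gate), truck_at(t1,gate)} ⊆ S  — applicable
  S \ del = {truck_at(t1,gate), truck_at(t3,whs1)}
  ∪ add   = {in(p2,t1), truck_at(t1,gate), truck_at(t3,whs1)}

== RESULT ==
["in(p2,t1)", "truck_at(t1,gate)", "truck_at(t3,whs1)"]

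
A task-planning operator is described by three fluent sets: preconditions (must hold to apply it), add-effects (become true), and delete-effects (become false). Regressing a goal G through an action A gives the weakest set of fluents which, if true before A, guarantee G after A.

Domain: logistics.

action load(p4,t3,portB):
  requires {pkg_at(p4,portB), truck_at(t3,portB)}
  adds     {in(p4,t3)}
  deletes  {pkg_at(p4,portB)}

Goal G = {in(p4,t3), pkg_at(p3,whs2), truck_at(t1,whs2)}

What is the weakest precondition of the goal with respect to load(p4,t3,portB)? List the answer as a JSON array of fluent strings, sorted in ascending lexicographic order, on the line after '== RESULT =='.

Regress:
  G ∩ del = {}  (empty — regression defined)
  G \ add = {in(p4,t3), pkg_at(p3,whs2), truck_at(t1,whs2)} \ {in(p4,t3)} = {pkg_at(p3,whs2), truck_at(t1,whs2)}
  ∪ pre   = {pkg_at(p3,whs2), truck_at(t1,whs2)} ∪ {pkg_at(p4,portB), truck_at(t3,portB)}
          = {pkg_at(p3,whs2), pkg_at(p4,portB), truck_at(t1,whs2), truck_at(t3,portB)}

== RESULT ==
["pkg_at(p3,whs2)", "pkg_at(p4,portB)", "truck_at(t1,whs2)", "truck_at(t3,portB)"]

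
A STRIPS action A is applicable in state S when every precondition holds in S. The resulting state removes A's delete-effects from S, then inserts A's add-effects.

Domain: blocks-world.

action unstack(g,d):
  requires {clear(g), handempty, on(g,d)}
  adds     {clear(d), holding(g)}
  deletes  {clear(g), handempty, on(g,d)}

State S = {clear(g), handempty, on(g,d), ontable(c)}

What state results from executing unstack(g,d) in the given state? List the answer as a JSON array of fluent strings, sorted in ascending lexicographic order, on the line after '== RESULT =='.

Compute (S \ del) ∪ add:
  pre ⊆ S: {clear(g), handempty, on(g,d)} ⊆ S  — applicable
  S \ del = {ontable(c)}
  ∪ add   = {clear(d), holding(g), ontable(c)}

== RESULT ==
["clear(d)", "holding(g)", "ontable(c)"]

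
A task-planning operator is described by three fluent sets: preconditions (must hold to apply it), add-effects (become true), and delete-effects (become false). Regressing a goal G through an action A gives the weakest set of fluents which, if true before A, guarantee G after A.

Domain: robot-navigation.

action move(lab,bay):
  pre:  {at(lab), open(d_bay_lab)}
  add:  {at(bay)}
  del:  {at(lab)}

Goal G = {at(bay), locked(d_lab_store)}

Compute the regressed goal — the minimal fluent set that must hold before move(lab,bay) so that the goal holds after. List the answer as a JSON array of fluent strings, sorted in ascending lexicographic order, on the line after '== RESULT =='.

Regress:
  G ∩ del = {}  (empty — regression defined)
  G \ add = {at(bay), locked(d_lab_store)} \ {at(bay)} = {locked(d_lab_store)}
  ∪ pre   = {locked(d_lab_store)} ∪ {at(lab), open(d_bay_lab)}
          = {at(lab), locked(d_lab_store), open(d_bay_lab)}

== RESULT ==
["at(lab)", "locked(d_lab_store)", "open(d_bay_lab)"]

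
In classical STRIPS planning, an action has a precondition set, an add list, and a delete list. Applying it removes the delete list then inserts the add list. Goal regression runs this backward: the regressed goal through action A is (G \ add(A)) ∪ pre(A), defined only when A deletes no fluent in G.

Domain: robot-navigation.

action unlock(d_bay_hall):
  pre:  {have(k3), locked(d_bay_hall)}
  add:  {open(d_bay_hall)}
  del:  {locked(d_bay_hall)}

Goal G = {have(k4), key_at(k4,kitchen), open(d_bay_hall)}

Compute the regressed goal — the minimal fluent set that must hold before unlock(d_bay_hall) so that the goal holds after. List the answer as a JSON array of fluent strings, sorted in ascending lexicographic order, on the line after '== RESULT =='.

Compute (G \ add) ∪ pre:
  G ∩ del = {}  (empty — regression defined)
  G \ add = {have(k4), key_at(k4,kitchen), open(d_bay_hall)} \ {open(d_bay_hall)} = {have(k4), key_at(k4,kitchen)}
  ∪ pre   = {have(k4), key_at(k4,kitchen)} ∪ {have(k3), locked(d_bay_hall)}
          = {have(k3), have(k4), key_at(k4,kitchen), locked(d_bay_hall)}

== RESULT ==
["have(k3)", "have(k4)", "key_at(k4,kitchen)", "locked(d_bay_hall)"]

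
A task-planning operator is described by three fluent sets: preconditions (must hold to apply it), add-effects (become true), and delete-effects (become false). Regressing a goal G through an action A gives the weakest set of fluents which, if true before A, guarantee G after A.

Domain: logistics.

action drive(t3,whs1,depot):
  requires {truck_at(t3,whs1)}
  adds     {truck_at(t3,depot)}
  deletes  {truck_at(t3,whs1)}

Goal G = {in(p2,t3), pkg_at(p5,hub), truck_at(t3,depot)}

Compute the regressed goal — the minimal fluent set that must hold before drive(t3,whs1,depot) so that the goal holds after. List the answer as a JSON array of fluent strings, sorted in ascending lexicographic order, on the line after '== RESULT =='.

Compute (G \ add) ∪ pre:
  G ∩ del = {}  (empty — regression defined)
  G \ add = {in(p2,t3), pkg_at(p5,hub), truck_at(t3,depot)} \ {truck_at(t3,depot)} = {in(p2,t3), pkg_at(p5,hub)}
  ∪ pre   = {in(p2,t3), pkg_at(p5,hub)} ∪ {truck_at(t3,whs1)}
          = {in(p2,t3), pkg_at(p5,hub), truck_at(t3,whs1)}

== RESULT ==
["in(p2,t3)", "pkg_at(p5,hub)", "truck_at(t3,whs1)"]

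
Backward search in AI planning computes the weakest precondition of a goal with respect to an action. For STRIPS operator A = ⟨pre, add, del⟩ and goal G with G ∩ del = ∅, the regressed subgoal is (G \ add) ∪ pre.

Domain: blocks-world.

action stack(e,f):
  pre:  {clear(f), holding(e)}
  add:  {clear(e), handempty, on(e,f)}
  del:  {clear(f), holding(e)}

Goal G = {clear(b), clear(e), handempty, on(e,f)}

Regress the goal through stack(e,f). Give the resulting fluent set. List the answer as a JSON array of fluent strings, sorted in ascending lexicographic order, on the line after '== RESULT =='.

Regress:
  G ∩ del = {}  (empty — regression defined)
  G \ add = {clear(b), clear(e), handempty, on(e,f)} \ {clear(e), handempty, on(e,f)} = {clear(b)}
  ∪ pre   = {clear(b)} ∪ {clear(f), holding(e)}
          = {clear(b), clear(f), holding(e)}

== RESULT ==
["clear(b)", "clear(f)", "holding(e)"]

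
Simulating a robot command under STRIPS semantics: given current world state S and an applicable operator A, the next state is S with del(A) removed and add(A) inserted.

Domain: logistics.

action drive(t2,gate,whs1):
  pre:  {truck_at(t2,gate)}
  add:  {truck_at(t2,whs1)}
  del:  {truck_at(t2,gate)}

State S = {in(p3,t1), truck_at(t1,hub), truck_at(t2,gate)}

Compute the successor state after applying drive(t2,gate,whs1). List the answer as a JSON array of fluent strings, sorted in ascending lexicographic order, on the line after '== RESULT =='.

Progress:
  pre ⊆ S: {truck_at(t2,gate)} ⊆ S  — applicable
  S \ del = {in(p3,t1), truck_at(t1,hub)}
  ∪ add   = {in(p3,t1), truck_at(t1,hub), truck_at(t2,whs1)}

== RESULT ==
["in(p3,t1)", "truck_at(t1,hub)", "truck_at(t2,whs1)"]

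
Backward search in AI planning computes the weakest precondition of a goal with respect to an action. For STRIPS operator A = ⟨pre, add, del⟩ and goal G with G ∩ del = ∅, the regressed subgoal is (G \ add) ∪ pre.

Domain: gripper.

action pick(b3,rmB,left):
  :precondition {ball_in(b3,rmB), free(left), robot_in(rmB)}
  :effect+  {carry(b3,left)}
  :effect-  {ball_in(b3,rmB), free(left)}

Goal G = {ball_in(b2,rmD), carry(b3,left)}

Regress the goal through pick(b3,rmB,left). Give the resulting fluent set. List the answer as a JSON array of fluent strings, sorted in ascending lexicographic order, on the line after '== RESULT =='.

Regress:
  G ∩ del = {}  (empty — regression defined)
  G \ add = {ball_in(b2,rmD), carry(b3,left)} \ {carry(b3,left)} = {ball_in(b2,rmD)}
  ∪ pre   = {ball_in(b2,rmD)} ∪ {ball_in(b3,rmB), free(left), robot_in(rmB)}
          = {ball_in(b2,rmD), ball_in(b3,rmB), free(left), robot_in(rmB)}

== RESULT ==
["ball_in(b2,rmD)", "ball_in(b3,rmB)", "free(left)", "robot_in(rmB)"]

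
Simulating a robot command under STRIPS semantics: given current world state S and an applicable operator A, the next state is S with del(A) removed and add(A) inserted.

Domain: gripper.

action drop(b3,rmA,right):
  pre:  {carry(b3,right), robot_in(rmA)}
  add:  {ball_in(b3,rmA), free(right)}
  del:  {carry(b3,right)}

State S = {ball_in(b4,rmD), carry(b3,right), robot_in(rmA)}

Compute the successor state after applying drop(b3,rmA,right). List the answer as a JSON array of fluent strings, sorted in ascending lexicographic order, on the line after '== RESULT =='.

Progress:
  pre ⊆ S: {carry(b3,right), robot_in(rmA)} ⊆ S  — applicable
  S \ del = {ball_in(b4,rmD), robot_in(rmA)}
  ∪ add   = {ball_in(b3,rmA), ball_in(b4,rmD), free(right), robot_in(rmA)}

== RESULT ==
["ball_in(b3,rmA)", "ball_in(b4,rmD)", "free(right)", "robot_in(rmA)"]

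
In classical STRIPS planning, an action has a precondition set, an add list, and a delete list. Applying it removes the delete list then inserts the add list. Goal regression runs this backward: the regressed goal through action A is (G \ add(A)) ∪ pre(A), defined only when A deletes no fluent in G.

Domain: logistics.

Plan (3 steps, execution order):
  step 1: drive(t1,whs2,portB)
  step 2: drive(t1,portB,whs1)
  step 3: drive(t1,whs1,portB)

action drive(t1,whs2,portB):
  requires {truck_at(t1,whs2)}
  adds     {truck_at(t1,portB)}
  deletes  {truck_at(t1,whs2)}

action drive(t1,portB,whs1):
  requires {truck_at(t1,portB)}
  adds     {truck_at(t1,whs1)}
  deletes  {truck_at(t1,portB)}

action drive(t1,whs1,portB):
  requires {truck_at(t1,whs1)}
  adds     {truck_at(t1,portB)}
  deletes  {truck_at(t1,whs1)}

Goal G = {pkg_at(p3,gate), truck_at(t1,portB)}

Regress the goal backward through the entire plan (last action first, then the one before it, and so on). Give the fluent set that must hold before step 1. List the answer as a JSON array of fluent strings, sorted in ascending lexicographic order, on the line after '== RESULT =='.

Work backward from the goal:
  through step 3 (drive(t1,whs1,portB)): drop {truck_at(t1,portB)}, keep {pkg_at(p3,gate)}, require {truck_at(t1,whs1)}
    → {pkg_at(p3,gate), truck_at(t1,whs1)}
  through step 2 (drive(t1,portB,whs1)): drop {truck_at(t1,whs1)}, keep {pkg_at(p3,gate)}, require {truck_at(t1,portB)}
    → {pkg_at(p3,gate), truck_at(t1,portB)}
  through step 1 (drive(t1,whs2,portB)): drop {truck_at(t1,portB)}, keep {pkg_at(p3,gate)}, require {truck_at(t1,whs2)}
    → {pkg_at(p3,gate), truck_at(t1,whs2)}

== RESULT ==
["pkg_at(p3,gate)", "truck_at(t1,whs2)"]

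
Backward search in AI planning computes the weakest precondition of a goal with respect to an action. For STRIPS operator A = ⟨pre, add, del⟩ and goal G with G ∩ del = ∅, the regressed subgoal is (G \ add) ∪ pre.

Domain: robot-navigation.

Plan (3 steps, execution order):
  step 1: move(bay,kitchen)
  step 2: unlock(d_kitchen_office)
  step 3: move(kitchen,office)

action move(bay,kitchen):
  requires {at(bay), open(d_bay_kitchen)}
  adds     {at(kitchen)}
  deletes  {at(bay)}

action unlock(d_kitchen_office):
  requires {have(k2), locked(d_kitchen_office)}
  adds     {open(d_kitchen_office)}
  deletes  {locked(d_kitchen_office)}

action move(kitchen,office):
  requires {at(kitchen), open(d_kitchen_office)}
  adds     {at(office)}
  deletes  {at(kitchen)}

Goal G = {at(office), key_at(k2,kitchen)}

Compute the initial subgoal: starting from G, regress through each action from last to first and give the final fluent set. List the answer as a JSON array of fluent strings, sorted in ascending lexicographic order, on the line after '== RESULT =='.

Regress step by step:
  through step 3 (move(kitchen,office)): drop {at(office)}, keep {key_at(k2,kitchen)}, require {at(kitchen), open(d_kitchen_office)}
    → {at(kitchen), key_at(k2,kitchen), open(d_kitchen_office)}
  through step 2 (unlock(d_kitchen_office)): drop {open(d_kitchen_office)}, keep {at(kitchen), key_at(k2,kitchen)}, require {have(k2), locked(d_kitchen_office)}
    → {at(kitchen), have(k2), key_at(k2,kitchen), locked(d_kitchen_office)}
  through step 1 (move(bay,kitchen)): drop {at(kitchen)}, keep {have(k2), key_at(k2,kitchen), locked(d_kitchen_office)}, require {at(bay), open(d_bay_kitchen)}
    → {at(bay), have(k2), key_at(k2,kitchen), locked(d_kitchen_office), open(d_bay_kitchen)}

== RESULT ==
["at(bay)", "have(k2)", "key_at(k2,kitchen)", "locked(d_kitchen_office)", "open(d_bay_kitchen)"]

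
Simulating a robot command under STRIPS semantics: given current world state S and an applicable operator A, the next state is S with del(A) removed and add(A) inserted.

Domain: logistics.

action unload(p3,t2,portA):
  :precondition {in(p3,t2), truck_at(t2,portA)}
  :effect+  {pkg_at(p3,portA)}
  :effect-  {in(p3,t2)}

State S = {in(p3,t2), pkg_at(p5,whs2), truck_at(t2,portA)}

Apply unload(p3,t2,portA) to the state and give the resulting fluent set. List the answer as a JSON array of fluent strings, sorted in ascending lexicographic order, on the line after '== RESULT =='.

Compute (S \ del) ∪ add:
  pre ⊆ S: {in(p3,t2), truck_at(t2,portA)} ⊆ S  — applicable
  S \ del = {pkg_at(p5,whs2), truck_at(t2,portA)}
  ∪ add   = {pkg_at(p3,portA), pkg_at(p5,whs2), truck_at(t2,portA)}

== RESULT ==
["pkg_at(p3,portA)", "pkg_at(p5,whs2)", "truck_at(t2,portA)"]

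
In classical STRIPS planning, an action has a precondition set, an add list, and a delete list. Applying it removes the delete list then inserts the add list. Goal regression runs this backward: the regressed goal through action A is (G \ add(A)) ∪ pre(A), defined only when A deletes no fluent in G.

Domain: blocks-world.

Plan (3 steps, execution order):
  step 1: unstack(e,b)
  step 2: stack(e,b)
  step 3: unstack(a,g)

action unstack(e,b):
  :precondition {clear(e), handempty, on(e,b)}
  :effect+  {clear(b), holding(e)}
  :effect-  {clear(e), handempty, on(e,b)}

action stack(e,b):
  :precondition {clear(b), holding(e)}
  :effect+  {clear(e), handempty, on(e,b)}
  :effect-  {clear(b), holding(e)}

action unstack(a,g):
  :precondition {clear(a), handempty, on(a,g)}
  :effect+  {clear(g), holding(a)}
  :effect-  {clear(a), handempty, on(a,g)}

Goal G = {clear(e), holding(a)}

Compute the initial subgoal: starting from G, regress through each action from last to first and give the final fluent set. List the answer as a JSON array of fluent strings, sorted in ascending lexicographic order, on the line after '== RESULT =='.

Regress step by step:
  through step 3 (unstack(a,g)): drop {holding(a)}, keep {clear(e)}, require {clear(a), handempty, on(a,g)}
    → {clear(a), clear(e), handempty, on(a,g)}
  through step 2 (stack(e,b)): drop {clear(e), handempty}, keep {clear(a), on(a,g)}, require {clear(b), holding(e)}
    → {clear(a), clear(b), holding(e), on(a,g)}
  through step 1 (unstack(e,b)): drop {clear(b), holding(e)}, keep {clear(a), on(a,g)}, require {clear(e), handempty, on(e,b)}
    → {clear(a), clear(e), handempty, on(a,g), on(e,b)}

== RESULT ==
["clear(a)", "clear(e)", "handempty", "on(a,g)", "on(e,b)"]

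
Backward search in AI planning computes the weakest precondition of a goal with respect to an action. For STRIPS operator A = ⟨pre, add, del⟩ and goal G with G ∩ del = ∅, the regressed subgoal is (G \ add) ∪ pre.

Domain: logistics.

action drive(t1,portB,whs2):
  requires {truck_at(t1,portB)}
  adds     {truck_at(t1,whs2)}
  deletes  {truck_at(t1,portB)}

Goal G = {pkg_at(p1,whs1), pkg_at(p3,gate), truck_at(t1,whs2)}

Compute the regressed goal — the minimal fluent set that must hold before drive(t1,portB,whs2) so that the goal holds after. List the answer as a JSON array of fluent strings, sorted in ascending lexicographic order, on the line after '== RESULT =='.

Compute (G \ add) ∪ pre:
  G ∩ del = {}  (empty — regression defined)
  G \ add = {pkg_at(p1,whs1), pkg_at(p3,gate), truck_at(t1,whs2)} \ {truck_at(t1,whs2)} = {pkg_at(p1,whs1), pkg_at(p3,gate)}
  ∪ pre   = {pkg_at(p1,whs1), pkg_at(p3,gate)} ∪ {truck_at(t1,portB)}
          = {pkg_at(p1,whs1), pkg_at(p3,gate), truck_at(t1,portB)}

== RESULT ==
["pkg_at(p1,whs1)", "pkg_at(p3,gate)", "truck_at(t1,portB)"]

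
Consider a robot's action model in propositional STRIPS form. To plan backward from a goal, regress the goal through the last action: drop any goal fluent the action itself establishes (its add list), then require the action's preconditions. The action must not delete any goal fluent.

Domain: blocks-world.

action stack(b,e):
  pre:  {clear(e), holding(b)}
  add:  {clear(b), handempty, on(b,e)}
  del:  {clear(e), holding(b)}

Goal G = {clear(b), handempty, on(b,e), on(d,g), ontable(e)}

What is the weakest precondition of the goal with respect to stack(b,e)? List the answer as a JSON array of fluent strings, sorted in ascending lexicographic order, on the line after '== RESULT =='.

Regress:
  G ∩ del = {}  (empty — regression defined)
  G \ add = {clear(b), handempty, on(b,e), on(d,g), ontable(e)} \ {clear(b), handempty, on(b,e)} = {on(d,g), ontable(e)}
  ∪ pre   = {on(d,g), ontable(e)} ∪ {clear(e), holding(b)}
          = {clear(e), holding(b), on(d,g), ontable(e)}

== RESULT ==
["clear(e)", "holding(b)", "on(d,g)", "ontable(e)"]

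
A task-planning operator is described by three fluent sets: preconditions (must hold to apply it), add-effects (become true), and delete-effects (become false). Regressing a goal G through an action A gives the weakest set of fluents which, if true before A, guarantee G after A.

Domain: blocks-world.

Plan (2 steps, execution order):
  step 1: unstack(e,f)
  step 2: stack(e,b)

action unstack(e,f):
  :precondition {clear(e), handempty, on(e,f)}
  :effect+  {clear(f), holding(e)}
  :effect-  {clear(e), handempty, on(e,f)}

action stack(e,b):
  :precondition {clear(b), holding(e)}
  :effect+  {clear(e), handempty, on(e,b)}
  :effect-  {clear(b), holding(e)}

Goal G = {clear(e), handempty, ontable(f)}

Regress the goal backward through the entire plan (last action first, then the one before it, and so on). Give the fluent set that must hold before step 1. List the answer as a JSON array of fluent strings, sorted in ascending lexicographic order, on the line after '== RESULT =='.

Regress step by step:
  through step 2 (stack(e,b)): drop {clear(e), handempty}, keep {ontable(f)}, require {clear(b), holding(e)}
    → {clear(b), holding(e), ontable(f)}
  through step 1 (unstack(e,f)): drop {holding(e)}, keep {clear(b), ontable(f)}, require {clear(e), handempty, on(e,f)}
    → {clear(b), clear(e), handempty, on(e,f), ontable(f)}

== RESULT ==
["clear(b)", "clear(e)", "handempty", "on(e,f)", "ontable(f)"]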